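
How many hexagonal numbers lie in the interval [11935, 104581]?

The n-th hexagonal number is n(2n−1).
Smallest index with value ≥ 11935: n = 78 (giving 12090).
Largest index with value ≤ 104581: n = 228 (giving 103740).
Indices 78 through 228: 151 terms.

151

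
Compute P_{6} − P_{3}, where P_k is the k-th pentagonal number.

39

6·(3·6 − 1)/2 = 51 and 3·(3·3 − 1)/2 = 12.
Difference: 51 − 12 = 39.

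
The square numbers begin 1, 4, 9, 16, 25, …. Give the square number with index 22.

484

The 22nd square number is n² with n = 22.
22² = 484.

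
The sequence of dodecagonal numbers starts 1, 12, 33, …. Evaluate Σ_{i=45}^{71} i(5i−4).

Σ i(5i−4) = 5Σi² − 4Σi over i = 45..71.
Σi = 2556 − 990 = 1566 and Σi² = 121836 − 29370 = 92466.
5·92466 − 4·1566 = 456066.

456066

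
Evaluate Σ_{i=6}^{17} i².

Σ_{i=6}^{17} i² = 1785 − 55 = 1730.

1730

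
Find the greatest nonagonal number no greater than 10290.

10071

Solve n(7n−5)/2 ≤ 10290 for integer n.
n = 54 gives 10071 ≤ 10290, while n = 55 gives 10450 > 10290; so the answer is 10071.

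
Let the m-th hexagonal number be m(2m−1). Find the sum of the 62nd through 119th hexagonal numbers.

Σ i(2i−1) = 2Σi² − Σi over i = 62..119.
Σi = 7140 − 1891 = 5249 and Σi² = 568820 − 77531 = 491289.
2·491289 − 1·5249 = 977329.

977329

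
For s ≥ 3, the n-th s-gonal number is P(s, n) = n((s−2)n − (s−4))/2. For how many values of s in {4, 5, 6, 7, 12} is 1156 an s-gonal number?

1

s = 4: P(4, 34) = 1156. ✓
s = 5: P(5, 27) = 1080 and P(5, 28) = 1162; 1156 is not s-gonal.
s = 6: P(6, 24) = 1128 and P(6, 25) = 1225; 1156 is not s-gonal.
s = 7: P(7, 21) = 1071 and P(7, 22) = 1177; 1156 is not s-gonal.
s = 12: P(12, 15) = 1065 and P(12, 16) = 1216; 1156 is not s-gonal.
Hits: s ∈ {4} → 1.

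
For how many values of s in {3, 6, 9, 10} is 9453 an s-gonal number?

s = 3: P(3, 137) = 9453. ✓
s = 6: P(6, 69) = 9453. ✓
s = 9: P(9, 52) = 9334 and P(9, 53) = 9699; 9453 is not s-gonal.
s = 10: P(10, 48) = 9072 and P(10, 49) = 9457; 9453 is not s-gonal.
Hits: s ∈ {3, 6} → 2.

2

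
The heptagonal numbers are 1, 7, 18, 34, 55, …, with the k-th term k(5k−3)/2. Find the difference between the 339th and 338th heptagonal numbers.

1691

Consecutive heptagonal numbers differ by 5n − 4: here 5·339 − 4 = 1691.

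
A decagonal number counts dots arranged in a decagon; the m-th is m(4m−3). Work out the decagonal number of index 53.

11077

The 53rd decagonal number is n(4n−3) with n = 53.
53·(4·53 − 3) = 53·209 = 11077.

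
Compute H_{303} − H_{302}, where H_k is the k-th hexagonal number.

1209

Consecutive hexagonal numbers differ by 4n − 3: here 4·303 − 3 = 1209.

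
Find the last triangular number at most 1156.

Solve n(n+1)/2 ≤ 1156 for integer n.
n = 47 gives 1128 ≤ 1156, while n = 48 gives 1176 > 1156; so the answer is 1128.

1128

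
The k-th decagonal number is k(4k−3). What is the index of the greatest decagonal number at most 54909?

117

Solve n(4n−3) ≤ 54909 for integer n.
n = 117 gives 54405 ≤ 54909, while n = 118 gives 55342 > 54909; so the answer is index 117.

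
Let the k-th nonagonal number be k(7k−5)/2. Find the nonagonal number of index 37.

The 37th nonagonal number is n(7n−5)/2 with n = 37.
37·(7·37 − 5)/2 = 37·254/2 = 37·127 = 4699.

4699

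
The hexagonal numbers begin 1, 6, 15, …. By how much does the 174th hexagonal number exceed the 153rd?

13713

174·(2·174 − 1) = 60378 and 153·(2·153 − 1) = 46665.
Difference: 60378 − 46665 = 13713.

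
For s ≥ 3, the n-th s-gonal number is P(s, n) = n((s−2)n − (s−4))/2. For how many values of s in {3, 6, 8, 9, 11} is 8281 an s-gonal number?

s = 3: P(3, 128) = 8256 and P(3, 129) = 8385; 8281 is not s-gonal.
s = 6: P(6, 64) = 8128 and P(6, 65) = 8385; 8281 is not s-gonal.
s = 8: P(8, 52) = 8008 and P(8, 53) = 8321; 8281 is not s-gonal.
s = 9: P(9, 49) = 8281. ✓
s = 11: P(11, 43) = 8170 and P(11, 44) = 8558; 8281 is not s-gonal.
Hits: s ∈ {9} → 1.

1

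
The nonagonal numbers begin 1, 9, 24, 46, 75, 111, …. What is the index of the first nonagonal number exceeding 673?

Solve n(7n−5)/2 > 673 for integer n.
The largest n with value ≤ 673 is 14 (since 651 ≤ 673 < 750), so the first above is n = 15, value 750.

15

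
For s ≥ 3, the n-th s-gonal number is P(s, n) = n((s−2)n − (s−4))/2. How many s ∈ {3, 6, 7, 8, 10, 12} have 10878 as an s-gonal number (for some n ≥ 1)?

2

s = 3: P(3, 147) = 10878. ✓
s = 6: P(6, 74) = 10878. ✓
s = 7: P(7, 66) = 10791 and P(7, 67) = 11122; 10878 is not s-gonal.
s = 8: P(8, 60) = 10680 and P(8, 61) = 11041; 10878 is not s-gonal.
s = 10: P(10, 52) = 10660 and P(10, 53) = 11077; 10878 is not s-gonal.
s = 12: P(12, 47) = 10857 and P(12, 48) = 11328; 10878 is not s-gonal.
Hits: s ∈ {3, 6} → 2.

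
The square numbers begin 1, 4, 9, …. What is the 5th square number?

25

The 5th square number is n² with n = 5.
5² = 25.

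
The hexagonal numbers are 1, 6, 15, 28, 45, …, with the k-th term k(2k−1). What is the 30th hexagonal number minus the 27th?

339

30·(2·30 − 1) = 1770 and 27·(2·27 − 1) = 1431.
Difference: 1770 − 1431 = 339.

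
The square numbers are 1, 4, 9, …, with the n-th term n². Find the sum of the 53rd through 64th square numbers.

Σ_{i=53}^{64} i² = 89440 − 48230 = 41210.

41210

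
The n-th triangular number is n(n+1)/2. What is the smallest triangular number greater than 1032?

Solve n(n+1)/2 > 1032 for integer n.
The largest n with value ≤ 1032 is 44 (since 990 ≤ 1032 < 1035), so the first above is n = 45, value 1035.

1035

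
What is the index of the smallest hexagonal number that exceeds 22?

4

Solve n(2n−1) > 22 for integer n.
The largest n with value ≤ 22 is 3 (since 15 ≤ 22 < 28), so the first above is n = 4, value 28.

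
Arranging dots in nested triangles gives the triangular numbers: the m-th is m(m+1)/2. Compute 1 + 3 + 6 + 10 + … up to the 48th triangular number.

Σ i(i+1)/2 = (Σi² + Σi) / 2 over i = 1..48.
Σi = 1176 and Σi² = 38024.
(1·38024 + 1·1176) / 2 = 39200/2 = 19600.

19600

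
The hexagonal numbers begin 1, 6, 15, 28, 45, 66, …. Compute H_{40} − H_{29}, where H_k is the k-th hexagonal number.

40·(2·40 − 1) = 3160 and 29·(2·29 − 1) = 1653.
Difference: 3160 − 1653 = 1507.

1507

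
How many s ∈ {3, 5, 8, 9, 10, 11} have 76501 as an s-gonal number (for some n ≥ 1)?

1

s = 3: P(3, 390) = 76245 and P(3, 391) = 76636; 76501 is not s-gonal.
s = 5: P(5, 226) = 76501. ✓
s = 8: P(8, 160) = 76480 and P(8, 161) = 77441; 76501 is not s-gonal.
s = 9: P(9, 148) = 76294 and P(9, 149) = 77331; 76501 is not s-gonal.
s = 10: P(10, 138) = 75762 and P(10, 139) = 76867; 76501 is not s-gonal.
s = 11: P(11, 130) = 75595 and P(11, 131) = 76766; 76501 is not s-gonal.
Hits: s ∈ {5} → 1.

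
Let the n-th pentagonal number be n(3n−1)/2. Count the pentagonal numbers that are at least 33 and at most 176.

The n-th pentagonal number is n(3n−1)/2.
Smallest index with value ≥ 33: n = 5 (giving 35).
Largest index with value ≤ 176: n = 11 (giving 176).
Indices 5 through 11: 7 terms.

7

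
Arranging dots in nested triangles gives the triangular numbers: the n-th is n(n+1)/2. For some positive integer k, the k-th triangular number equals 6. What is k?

Set n(n+1)/2 = 6, giving n² + n − 12 = 0.
The discriminant is 1 + 8·6 = 49, and √49 = 7.
So n = (-1 + 7) / 2 = 6/2 = 3.

3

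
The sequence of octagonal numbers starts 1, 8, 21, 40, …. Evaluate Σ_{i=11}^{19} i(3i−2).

Σ i(3i−2) = 3Σi² − 2Σi over i = 11..19.
Σi = 190 − 55 = 135 and Σi² = 2470 − 385 = 2085.
3·2085 − 2·135 = 5985.

5985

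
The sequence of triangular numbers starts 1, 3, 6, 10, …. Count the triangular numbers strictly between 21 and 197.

13

The n-th triangular number is n(n+1)/2.
Smallest index with value > 21: n = 7 (giving 28).
Largest index with value < 197: n = 19 (giving 190).
Indices 7 through 19: 13 terms.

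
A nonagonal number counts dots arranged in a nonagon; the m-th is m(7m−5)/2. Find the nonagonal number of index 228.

The 228th nonagonal number is n(7n−5)/2 with n = 228.
228·(7·228 − 5)/2 = 228·1591/2 = 181374.

181374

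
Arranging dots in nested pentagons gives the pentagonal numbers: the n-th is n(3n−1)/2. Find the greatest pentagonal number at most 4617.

Solve n(3n−1)/2 ≤ 4617 for integer n.
n = 55 gives 4510 ≤ 4617, while n = 56 gives 4676 > 4617; so the answer is 4510.

4510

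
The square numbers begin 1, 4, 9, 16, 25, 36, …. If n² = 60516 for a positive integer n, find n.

We need n² = 60516, so n = √60516 = 246.
Check: 246² = 60516. ✓

246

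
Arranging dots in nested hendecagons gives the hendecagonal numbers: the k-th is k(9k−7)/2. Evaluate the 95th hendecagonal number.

The 95th hendecagonal number is n(9n−7)/2 with n = 95.
95·(9·95 − 7)/2 = 95·848/2 = 95·424 = 40280.

40280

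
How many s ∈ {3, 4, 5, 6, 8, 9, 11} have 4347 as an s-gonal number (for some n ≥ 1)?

s = 3: P(3, 92) = 4278 and P(3, 93) = 4371; 4347 is not s-gonal.
s = 4: P(4, 65) = 4225 and P(4, 66) = 4356; 4347 is not s-gonal.
s = 5: P(5, 54) = 4347. ✓
s = 6: P(6, 46) = 4186 and P(6, 47) = 4371; 4347 is not s-gonal.
s = 8: P(8, 38) = 4256 and P(8, 39) = 4485; 4347 is not s-gonal.
s = 9: P(9, 35) = 4200 and P(9, 36) = 4446; 4347 is not s-gonal.
s = 11: P(11, 31) = 4216 and P(11, 32) = 4496; 4347 is not s-gonal.
Hits: s ∈ {5} → 1.

1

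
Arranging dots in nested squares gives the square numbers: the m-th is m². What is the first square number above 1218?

Solve n² > 1218 for integer n.
The largest n with value ≤ 1218 is 34 (since 1156 ≤ 1218 < 1225), so the first above is n = 35, value 1225.

1225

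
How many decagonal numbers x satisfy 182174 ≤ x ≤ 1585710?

The n-th decagonal number is n(4n−3).
Smallest index with value ≥ 182174: n = 214 (giving 182542).
Largest index with value ≤ 1585710: n = 630 (giving 1585710).
Indices 214 through 630: 417 terms.

417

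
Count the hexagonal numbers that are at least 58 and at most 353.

The n-th hexagonal number is n(2n−1).
Smallest index with value ≥ 58: n = 6 (giving 66).
Largest index with value ≤ 353: n = 13 (giving 325).
Indices 6 through 13: 8 terms.

8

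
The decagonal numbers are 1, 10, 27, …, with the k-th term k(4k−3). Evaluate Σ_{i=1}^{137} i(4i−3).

Σ i(4i−3) = 4Σi² − 3Σi over i = 1..137.
Σi = 9453 and Σi² = 866525.
4·866525 − 3·9453 = 3437741.

3437741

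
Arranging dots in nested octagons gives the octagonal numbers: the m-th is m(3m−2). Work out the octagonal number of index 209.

130625

209·(3·209 − 2) = 209·625 = 130625.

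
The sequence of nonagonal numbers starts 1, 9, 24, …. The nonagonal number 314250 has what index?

Set n(7n−5)/2 = 314250, giving 7n² − 5n − 628500 = 0.
So n = (5 + 4195) / 14 = 4200/14 = 300.

300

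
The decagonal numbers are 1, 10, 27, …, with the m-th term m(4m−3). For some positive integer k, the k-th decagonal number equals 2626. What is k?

26

Set n(4n−3) = 2626, giving 4n² − 3n − 2626 = 0.
So n = (3 + 205) / 8 = 208/8 = 26.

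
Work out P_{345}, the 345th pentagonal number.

178365

The 345th pentagonal number is n(3n−1)/2 with n = 345.
345·(3·345 − 1)/2 = 345·1034/2 = 345·517 = 178365.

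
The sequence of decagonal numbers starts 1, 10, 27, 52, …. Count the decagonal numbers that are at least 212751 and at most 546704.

140

The n-th decagonal number is n(4n−3).
Smallest index with value ≥ 212751: n = 231 (giving 212751).
Largest index with value ≤ 546704: n = 370 (giving 546490).
Indices 231 through 370: 140 terms.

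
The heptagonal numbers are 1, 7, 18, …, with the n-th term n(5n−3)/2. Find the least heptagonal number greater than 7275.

Solve n(5n−3)/2 > 7275 for integer n.
The largest n with value ≤ 7275 is 54 (since 7209 ≤ 7275 < 7480), so the first above is n = 55, value 7480.

7480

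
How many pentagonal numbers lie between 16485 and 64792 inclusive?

The n-th pentagonal number is n(3n−1)/2.
Smallest index with value ≥ 16485: n = 105 (giving 16485).
Largest index with value ≤ 64792: n = 208 (giving 64792).
Indices 105 through 208: 104 terms.

104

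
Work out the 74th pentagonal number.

8177

74·(3·74 − 1)/2 = 74·221/2 = 8177.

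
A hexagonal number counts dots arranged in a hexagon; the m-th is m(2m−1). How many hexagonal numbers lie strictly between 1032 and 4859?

27

The n-th hexagonal number is n(2n−1).
Smallest index with value > 1032: n = 23 (giving 1035).
Largest index with value < 4859: n = 49 (giving 4753).
Indices 23 through 49: 27 terms.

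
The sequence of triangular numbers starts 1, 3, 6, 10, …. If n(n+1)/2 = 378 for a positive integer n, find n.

27

Set n(n+1)/2 = 378, giving n² + n − 756 = 0.
The discriminant is 1 + 8·378 = 3025, and √3025 = 55.
So n = (-1 + 55) / 2 = 54/2 = 27.
Check: 27·28/2 = 378. ✓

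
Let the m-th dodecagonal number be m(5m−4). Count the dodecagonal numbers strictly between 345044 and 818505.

141

The n-th dodecagonal number is n(5n−4).
Smallest index with value > 345044: n = 264 (giving 347424).
Largest index with value < 818505: n = 404 (giving 814464).
Indices 264 through 404: 141 terms.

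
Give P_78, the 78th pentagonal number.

9087

The 78th pentagonal number is n(3n−1)/2 with n = 78.
78·(3·78 − 1)/2 = 78·233/2 = 9087.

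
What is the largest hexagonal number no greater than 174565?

Solve n(2n−1) ≤ 174565 for integer n.
n = 295 gives 173755 ≤ 174565, while n = 296 gives 174936 > 174565; so the answer is 173755.

173755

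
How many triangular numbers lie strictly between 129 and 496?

15

The n-th triangular number is n(n+1)/2.
Smallest index with value > 129: n = 16 (giving 136).
Largest index with value < 496: n = 30 (giving 465).
Indices 16 through 30: 15 terms.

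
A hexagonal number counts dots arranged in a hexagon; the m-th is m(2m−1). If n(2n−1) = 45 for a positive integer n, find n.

5

Set n(2n−1) = 45, giving 2n² − n − 45 = 0.
The discriminant is 1 + 8·45 = 361, and √361 = 19.
So n = (1 + 19) / 4 = 20/4 = 5.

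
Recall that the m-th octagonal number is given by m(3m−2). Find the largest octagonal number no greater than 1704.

Solve n(3n−2) ≤ 1704 for integer n.
n = 24 gives 1680 ≤ 1704, while n = 25 gives 1825 > 1704; so the answer is 1680.

1680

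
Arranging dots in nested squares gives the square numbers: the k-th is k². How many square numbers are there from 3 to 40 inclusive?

5

The n-th square number is n².
Smallest index with value ≥ 3: n = 2 (giving 4).
Largest index with value ≤ 40: n = 6 (giving 36).
Indices 2 through 6: 5 terms.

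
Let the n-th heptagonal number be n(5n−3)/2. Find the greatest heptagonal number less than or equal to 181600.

Solve n(5n−3)/2 ≤ 181600 for integer n.
n = 269 gives 180499 ≤ 181600, while n = 270 gives 181845 > 181600; so the answer is 180499.

180499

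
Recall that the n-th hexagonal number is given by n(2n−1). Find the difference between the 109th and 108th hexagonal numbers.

Consecutive hexagonal numbers differ by 4n − 3: here 4·109 − 3 = 433.

433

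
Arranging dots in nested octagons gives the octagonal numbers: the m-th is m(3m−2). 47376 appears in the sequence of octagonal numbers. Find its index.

Set n(3n−2) = 47376, giving 3n² − 2n − 47376 = 0.
The discriminant is 4 + 12·47376 = 568516, and √568516 = 754.
So n = (2 + 754) / 6 = 756/6 = 126.

126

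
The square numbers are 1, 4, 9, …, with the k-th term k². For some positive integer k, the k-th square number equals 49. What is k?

We need n² = 49, so n = √49 = 7.
Check: 7² = 49. ✓

7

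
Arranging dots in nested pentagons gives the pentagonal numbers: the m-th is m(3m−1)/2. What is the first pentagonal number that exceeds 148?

176

Solve n(3n−1)/2 > 148 for integer n.
The largest n with value ≤ 148 is 10 (since 145 ≤ 148 < 176), so the first above is n = 11, value 176.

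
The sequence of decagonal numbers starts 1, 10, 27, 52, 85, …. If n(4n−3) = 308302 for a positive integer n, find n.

Set n(4n−3) = 308302, giving 4n² − 3n − 308302 = 0.
So n = (3 + 2221) / 8 = 2224/8 = 278.

278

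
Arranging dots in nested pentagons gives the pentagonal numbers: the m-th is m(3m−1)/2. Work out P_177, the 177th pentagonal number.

The 177th pentagonal number is n(3n−1)/2 with n = 177.
177·(3·177 − 1)/2 = 177·530/2 = 177·265 = 46905.

46905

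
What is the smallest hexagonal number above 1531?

Solve n(2n−1) > 1531 for integer n.
The largest n with value ≤ 1531 is 27 (since 1431 ≤ 1531 < 1540), so the first above is n = 28, value 1540.

1540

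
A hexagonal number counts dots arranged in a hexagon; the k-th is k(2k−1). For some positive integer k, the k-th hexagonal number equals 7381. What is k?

Set n(2n−1) = 7381, giving 2n² − n − 7381 = 0.
The discriminant is 1 + 8·7381 = 59049, and √59049 = 243.
So n = (1 + 243) / 4 = 244/4 = 61.

61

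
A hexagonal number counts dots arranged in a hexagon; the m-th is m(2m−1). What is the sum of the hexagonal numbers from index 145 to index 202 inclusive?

Σ i(2i−1) = 2Σi² − Σi over i = 145..202.
Σi = 20503 − 10440 = 10063 and Σi² = 2767905 − 1005720 = 1762185.
2·1762185 − 1·10063 = 3514307.

3514307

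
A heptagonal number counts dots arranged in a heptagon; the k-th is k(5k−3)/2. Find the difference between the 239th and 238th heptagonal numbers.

Consecutive heptagonal numbers differ by 5n − 4: here 5·239 − 4 = 1191.

1191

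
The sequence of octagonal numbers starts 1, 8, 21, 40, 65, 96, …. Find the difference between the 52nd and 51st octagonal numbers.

307

Consecutive octagonal numbers differ by 6n − 5: here 6·52 − 5 = 307.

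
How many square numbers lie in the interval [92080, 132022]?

The n-th square number is n².
Smallest index with value ≥ 92080: n = 304 (giving 92416).
Largest index with value ≤ 132022: n = 363 (giving 131769).
Indices 304 through 363: 60 terms.

60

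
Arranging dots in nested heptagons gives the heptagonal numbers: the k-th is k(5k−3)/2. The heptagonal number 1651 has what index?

26

Set n(5n−3)/2 = 1651, giving 5n² − 3n − 3302 = 0.
The discriminant is 9 + 40·1651 = 66049, and √66049 = 257.
So n = (3 + 257) / 10 = 260/10 = 26.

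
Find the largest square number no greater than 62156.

Solve n² ≤ 62156 for integer n.
n = 249 gives 62001 ≤ 62156, while n = 250 gives 62500 > 62156; so the answer is 62001.

62001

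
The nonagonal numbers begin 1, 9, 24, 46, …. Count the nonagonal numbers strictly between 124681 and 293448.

100

The n-th nonagonal number is n(7n−5)/2.
Smallest index with value > 124681: n = 190 (giving 125875).
Largest index with value < 293448: n = 289 (giving 291601).
Indices 190 through 289: 100 terms.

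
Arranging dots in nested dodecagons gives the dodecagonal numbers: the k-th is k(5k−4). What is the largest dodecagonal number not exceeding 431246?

Solve n(5n−4) ≤ 431246 for integer n.
n = 294 gives 431004 ≤ 431246, while n = 295 gives 433945 > 431246; so the answer is 431004.

431004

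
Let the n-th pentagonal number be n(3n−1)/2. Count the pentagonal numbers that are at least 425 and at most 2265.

The n-th pentagonal number is n(3n−1)/2.
Smallest index with value ≥ 425: n = 17 (giving 425).
Largest index with value ≤ 2265: n = 39 (giving 2262).
Indices 17 through 39: 23 terms.

23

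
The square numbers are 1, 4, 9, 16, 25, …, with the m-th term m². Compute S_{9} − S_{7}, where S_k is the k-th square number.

9² = 81 and 7² = 49.
Difference: 81 − 49 = 32.

32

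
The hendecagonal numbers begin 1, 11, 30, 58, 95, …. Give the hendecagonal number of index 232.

The 232nd hendecagonal number is n(9n−7)/2 with n = 232.
232·(9·232 − 7)/2 = 232·2081/2 = 241396.

241396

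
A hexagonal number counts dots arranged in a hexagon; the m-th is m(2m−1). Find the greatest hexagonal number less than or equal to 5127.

4950

Solve n(2n−1) ≤ 5127 for integer n.
n = 50 gives 4950 ≤ 5127, while n = 51 gives 5151 > 5127; so the answer is 4950.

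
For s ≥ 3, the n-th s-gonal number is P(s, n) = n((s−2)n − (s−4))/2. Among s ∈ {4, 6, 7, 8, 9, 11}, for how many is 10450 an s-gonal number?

s = 4: P(4, 102) = 10404 and P(4, 103) = 10609; 10450 is not s-gonal.
s = 6: P(6, 72) = 10296 and P(6, 73) = 10585; 10450 is not s-gonal.
s = 7: P(7, 64) = 10144 and P(7, 65) = 10465; 10450 is not s-gonal.
s = 8: P(8, 59) = 10325 and P(8, 60) = 10680; 10450 is not s-gonal.
s = 9: P(9, 55) = 10450. ✓
s = 11: P(11, 48) = 10200 and P(11, 49) = 10633; 10450 is not s-gonal.
Hits: s ∈ {9} → 1.

1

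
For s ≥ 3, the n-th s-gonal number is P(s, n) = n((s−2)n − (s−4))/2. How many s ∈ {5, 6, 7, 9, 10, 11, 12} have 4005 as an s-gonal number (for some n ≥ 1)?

1

s = 5: P(5, 51) = 3876 and P(5, 52) = 4030; 4005 is not s-gonal.
s = 6: P(6, 45) = 4005. ✓
s = 7: P(7, 40) = 3940 and P(7, 41) = 4141; 4005 is not s-gonal.
s = 9: P(9, 34) = 3961 and P(9, 35) = 4200; 4005 is not s-gonal.
s = 10: P(10, 32) = 4000 and P(10, 33) = 4257; 4005 is not s-gonal.
s = 11: P(11, 30) = 3945 and P(11, 31) = 4216; 4005 is not s-gonal.
s = 12: P(12, 28) = 3808 and P(12, 29) = 4089; 4005 is not s-gonal.
Hits: s ∈ {6} → 1.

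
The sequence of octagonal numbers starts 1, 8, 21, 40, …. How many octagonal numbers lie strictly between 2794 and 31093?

72

The n-th octagonal number is n(3n−2).
Smallest index with value > 2794: n = 31 (giving 2821).
Largest index with value < 31093: n = 102 (giving 31008).
Indices 31 through 102: 72 terms.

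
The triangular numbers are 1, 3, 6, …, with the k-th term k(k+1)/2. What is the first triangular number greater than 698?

703

Solve n(n+1)/2 > 698 for integer n.
The largest n with value ≤ 698 is 36 (since 666 ≤ 698 < 703), so the first above is n = 37, value 703.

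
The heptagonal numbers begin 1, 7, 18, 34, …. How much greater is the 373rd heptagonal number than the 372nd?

1861

Consecutive heptagonal numbers differ by 5n − 4: here 5·373 − 4 = 1861.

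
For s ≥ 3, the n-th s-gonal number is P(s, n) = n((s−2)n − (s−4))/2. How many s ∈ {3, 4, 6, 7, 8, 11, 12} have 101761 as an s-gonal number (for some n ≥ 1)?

1

s = 3: P(3, 450) = 101475 and P(3, 451) = 101926; 101761 is not s-gonal.
s = 4: P(4, 319) = 101761. ✓
s = 6: P(6, 225) = 101025 and P(6, 226) = 101926; 101761 is not s-gonal.
s = 7: P(7, 202) = 101707 and P(7, 203) = 102718; 101761 is not s-gonal.
s = 8: P(8, 184) = 101200 and P(8, 185) = 102305; 101761 is not s-gonal.
s = 11: P(11, 150) = 100725 and P(11, 151) = 102076; 101761 is not s-gonal.
s = 12: P(12, 143) = 101673 and P(12, 144) = 103104; 101761 is not s-gonal.
Hits: s ∈ {4} → 1.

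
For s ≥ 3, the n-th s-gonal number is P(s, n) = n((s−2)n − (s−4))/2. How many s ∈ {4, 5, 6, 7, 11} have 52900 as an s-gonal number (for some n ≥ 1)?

s = 4: P(4, 230) = 52900. ✓
s = 5: P(5, 187) = 52360 and P(5, 188) = 52922; 52900 is not s-gonal.
s = 6: P(6, 162) = 52326 and P(6, 163) = 52975; 52900 is not s-gonal.
s = 7: P(7, 145) = 52345 and P(7, 146) = 53071; 52900 is not s-gonal.
s = 11: P(11, 108) = 52110 and P(11, 109) = 53083; 52900 is not s-gonal.
Hits: s ∈ {4} → 1.

1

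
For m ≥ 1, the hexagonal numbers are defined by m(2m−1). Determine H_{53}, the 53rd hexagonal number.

The 53rd hexagonal number is n(2n−1) with n = 53.
53·(2·53 − 1) = 53·105 = 5565.

5565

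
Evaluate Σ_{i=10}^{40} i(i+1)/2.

Σ i(i+1)/2 = (Σi² + Σi) / 2 over i = 10..40.
Σi = 820 − 45 = 775 and Σi² = 22140 − 285 = 21855.
(1·21855 + 1·775) / 2 = 22630/2 = 11315.

11315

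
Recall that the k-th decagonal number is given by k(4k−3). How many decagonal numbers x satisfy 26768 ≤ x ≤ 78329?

The n-th decagonal number is n(4n−3).
Smallest index with value ≥ 26768: n = 83 (giving 27307).
Largest index with value ≤ 78329: n = 140 (giving 77980).
Indices 83 through 140: 58 terms.

58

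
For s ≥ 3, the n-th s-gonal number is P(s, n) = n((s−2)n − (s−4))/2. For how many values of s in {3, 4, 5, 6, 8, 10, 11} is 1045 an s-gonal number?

1

s = 3: P(3, 45) = 1035 and P(3, 46) = 1081; 1045 is not s-gonal.
s = 4: P(4, 32) = 1024 and P(4, 33) = 1089; 1045 is not s-gonal.
s = 5: P(5, 26) = 1001 and P(5, 27) = 1080; 1045 is not s-gonal.
s = 6: P(6, 23) = 1035 and P(6, 24) = 1128; 1045 is not s-gonal.
s = 8: P(8, 19) = 1045. ✓
s = 10: P(10, 16) = 976 and P(10, 17) = 1105; 1045 is not s-gonal.
s = 11: P(11, 15) = 960 and P(11, 16) = 1096; 1045 is not s-gonal.
Hits: s ∈ {8} → 1.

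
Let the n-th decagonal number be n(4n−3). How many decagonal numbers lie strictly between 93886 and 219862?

81

The n-th decagonal number is n(4n−3).
Smallest index with value > 93886: n = 154 (giving 94402).
Largest index with value < 219862: n = 234 (giving 218322).
Indices 154 through 234: 81 terms.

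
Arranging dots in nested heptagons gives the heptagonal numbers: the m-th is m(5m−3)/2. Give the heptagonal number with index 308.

236698

The 308th heptagonal number is n(5n−3)/2 with n = 308.
308·(5·308 − 3)/2 = 308·1537/2 = 236698.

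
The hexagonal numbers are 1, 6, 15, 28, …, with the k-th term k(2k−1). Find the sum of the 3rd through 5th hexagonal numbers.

Σ i(2i−1) = 2Σi² − Σi over i = 3..5.
Σi = 15 − 3 = 12 and Σi² = 55 − 5 = 50.
2·50 − 1·12 = 88.

88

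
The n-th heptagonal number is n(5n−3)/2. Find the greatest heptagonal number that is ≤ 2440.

2356

Solve n(5n−3)/2 ≤ 2440 for integer n.
n = 31 gives 2356 ≤ 2440, while n = 32 gives 2512 > 2440; so the answer is 2356.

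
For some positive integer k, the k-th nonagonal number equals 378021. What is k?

329

Set n(7n−5)/2 = 378021, giving 7n² − 5n − 756042 = 0.
The discriminant is 25 + 56·378021 = 21169201, and √21169201 = 4601.
So n = (5 + 4601) / 14 = 4606/14 = 329.
Check: 329·(7·329 − 5)/2 = 378021. ✓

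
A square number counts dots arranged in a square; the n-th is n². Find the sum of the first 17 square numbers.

1785

Σ_{i=1}^{17} i² = 17·18·35/6 = 1785.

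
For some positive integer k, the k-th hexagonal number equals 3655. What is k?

43

Set n(2n−1) = 3655, giving 2n² − n − 3655 = 0.
The discriminant is 1 + 8·3655 = 29241, and √29241 = 171.
So n = (1 + 171) / 4 = 172/4 = 43.
Check: 43·(2·43 − 1) = 3655. ✓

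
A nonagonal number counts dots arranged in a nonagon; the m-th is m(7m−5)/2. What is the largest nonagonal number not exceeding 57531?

Solve n(7n−5)/2 ≤ 57531 for integer n.
n = 128 gives 57024 ≤ 57531, while n = 129 gives 57921 > 57531; so the answer is 57024.

57024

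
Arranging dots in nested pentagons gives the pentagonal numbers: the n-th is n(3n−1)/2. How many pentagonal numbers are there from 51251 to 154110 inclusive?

135

The n-th pentagonal number is n(3n−1)/2.
Smallest index with value ≥ 51251: n = 186 (giving 51801).
Largest index with value ≤ 154110: n = 320 (giving 153440).
Indices 186 through 320: 135 terms.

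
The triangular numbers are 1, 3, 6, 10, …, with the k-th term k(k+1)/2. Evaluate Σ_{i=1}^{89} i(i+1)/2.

Σ i(i+1)/2 = (Σi² + Σi) / 2 over i = 1..89.
Σi = 4005 and Σi² = 238965.
(1·238965 + 1·4005) / 2 = 242970/2 = 121485.

121485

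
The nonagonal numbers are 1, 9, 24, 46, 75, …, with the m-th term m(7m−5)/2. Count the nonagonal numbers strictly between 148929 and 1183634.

The n-th nonagonal number is n(7n−5)/2.
Smallest index with value > 148929: n = 207 (giving 149454).
Largest index with value < 1183634: n = 581 (giving 1180011).
Indices 207 through 581: 375 terms.

375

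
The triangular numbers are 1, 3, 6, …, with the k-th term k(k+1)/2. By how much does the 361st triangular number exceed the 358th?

1080

361·362/2 = 65341 and 358·359/2 = 64261.
Difference: 65341 − 64261 = 1080.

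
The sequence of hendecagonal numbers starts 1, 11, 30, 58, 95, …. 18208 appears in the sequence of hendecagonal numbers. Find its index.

64

Set n(9n−7)/2 = 18208, giving 9n² − 7n − 36416 = 0.
So n = (7 + 1145) / 18 = 1152/18 = 64.
Check: 64·(9·64 − 7)/2 = 18208. ✓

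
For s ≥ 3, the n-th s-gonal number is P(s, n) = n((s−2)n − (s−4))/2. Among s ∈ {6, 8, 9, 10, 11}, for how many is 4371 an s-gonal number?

1

s = 6: P(6, 47) = 4371. ✓
s = 8: P(8, 38) = 4256 and P(8, 39) = 4485; 4371 is not s-gonal.
s = 9: P(9, 35) = 4200 and P(9, 36) = 4446; 4371 is not s-gonal.
s = 10: P(10, 33) = 4257 and P(10, 34) = 4522; 4371 is not s-gonal.
s = 11: P(11, 31) = 4216 and P(11, 32) = 4496; 4371 is not s-gonal.
Hits: s ∈ {6} → 1.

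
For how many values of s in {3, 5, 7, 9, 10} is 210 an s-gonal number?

s = 3: P(3, 20) = 210. ✓
s = 5: P(5, 12) = 210. ✓
s = 7: P(7, 9) = 189 and P(7, 10) = 235; 210 is not s-gonal.
s = 9: P(9, 8) = 204 and P(9, 9) = 261; 210 is not s-gonal.
s = 10: P(10, 7) = 175 and P(10, 8) = 232; 210 is not s-gonal.
Hits: s ∈ {3, 5} → 2.

2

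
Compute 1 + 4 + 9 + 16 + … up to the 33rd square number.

Σ_{i=1}^{33} i² = 33·34·67/6 = 12529.

12529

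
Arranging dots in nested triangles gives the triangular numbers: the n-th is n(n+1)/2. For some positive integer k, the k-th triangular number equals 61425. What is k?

350

Set n(n+1)/2 = 61425, giving n² + n − 122850 = 0.
So n = (-1 + 701) / 2 = 700/2 = 350.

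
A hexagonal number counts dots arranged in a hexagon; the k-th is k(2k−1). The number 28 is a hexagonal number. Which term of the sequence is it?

Set n(2n−1) = 28, giving 2n² − n − 28 = 0.
So n = (1 + 15) / 4 = 16/4 = 4.
Check: 4·(2·4 − 1) = 28. ✓

4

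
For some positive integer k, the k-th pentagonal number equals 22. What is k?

Set n(3n−1)/2 = 22, giving 3n² − n − 44 = 0.
The discriminant is 1 + 24·22 = 529, and √529 = 23.
So n = (1 + 23) / 6 = 24/6 = 4.
Check: 4·(3·4 − 1)/2 = 22. ✓

4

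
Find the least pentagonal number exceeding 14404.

14652

Solve n(3n−1)/2 > 14404 for integer n.
The largest n with value ≤ 14404 is 98 (since 14357 ≤ 14404 < 14652), so the first above is n = 99, value 14652.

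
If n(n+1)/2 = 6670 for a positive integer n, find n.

Set n(n+1)/2 = 6670, giving n² + n − 13340 = 0.
The discriminant is 1 + 8·6670 = 53361, and √53361 = 231.
So n = (-1 + 231) / 2 = 230/2 = 115.
Check: 115·116/2 = 6670. ✓

115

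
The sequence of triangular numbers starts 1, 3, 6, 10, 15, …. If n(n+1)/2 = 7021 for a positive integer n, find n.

118

Set n(n+1)/2 = 7021, giving n² + n − 14042 = 0.
The discriminant is 1 + 8·7021 = 56169, and √56169 = 237.
So n = (-1 + 237) / 2 = 236/2 = 118.
Check: 118·119/2 = 7021. ✓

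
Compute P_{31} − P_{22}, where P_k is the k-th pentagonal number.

31·(3·31 − 1)/2 = 1426 and 22·(3·22 − 1)/2 = 715.
Difference: 1426 − 715 = 711.

711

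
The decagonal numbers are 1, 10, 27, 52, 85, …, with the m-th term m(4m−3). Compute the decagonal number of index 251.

The 251st decagonal number is n(4n−3) with n = 251.
251·(4·251 − 3) = 251·1001 = 251251.

251251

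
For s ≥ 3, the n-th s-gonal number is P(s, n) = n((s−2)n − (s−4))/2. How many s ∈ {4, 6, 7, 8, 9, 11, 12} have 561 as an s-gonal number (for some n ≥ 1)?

s = 4: P(4, 23) = 529 and P(4, 24) = 576; 561 is not s-gonal.
s = 6: P(6, 17) = 561. ✓
s = 7: P(7, 15) = 540 and P(7, 16) = 616; 561 is not s-gonal.
s = 8: P(8, 14) = 560 and P(8, 15) = 645; 561 is not s-gonal.
s = 9: P(9, 13) = 559 and P(9, 14) = 651; 561 is not s-gonal.
s = 11: P(11, 11) = 506 and P(11, 12) = 606; 561 is not s-gonal.
s = 12: P(12, 11) = 561. ✓
Hits: s ∈ {6, 12} → 2.

2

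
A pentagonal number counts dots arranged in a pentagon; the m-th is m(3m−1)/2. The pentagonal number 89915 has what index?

245

Set n(3n−1)/2 = 89915, giving 3n² − n − 179830 = 0.
The discriminant is 1 + 24·89915 = 2157961, and √2157961 = 1469.
So n = (1 + 1469) / 6 = 1470/6 = 245.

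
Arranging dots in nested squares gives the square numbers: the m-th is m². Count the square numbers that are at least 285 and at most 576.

The n-th square number is n².
Smallest index with value ≥ 285: n = 17 (giving 289).
Largest index with value ≤ 576: n = 24 (giving 576).
Indices 17 through 24: 8 terms.

8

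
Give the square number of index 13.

The 13th square number is n² with n = 13.
13² = 169.

169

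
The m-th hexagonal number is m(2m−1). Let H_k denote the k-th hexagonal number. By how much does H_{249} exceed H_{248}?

Consecutive hexagonal numbers differ by 4n − 3: here 4·249 − 3 = 993.

993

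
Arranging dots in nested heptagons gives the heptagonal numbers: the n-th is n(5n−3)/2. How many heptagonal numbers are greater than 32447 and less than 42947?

17

The n-th heptagonal number is n(5n−3)/2.
Smallest index with value > 32447: n = 115 (giving 32890).
Largest index with value < 42947: n = 131 (giving 42706).
Indices 115 through 131: 17 terms.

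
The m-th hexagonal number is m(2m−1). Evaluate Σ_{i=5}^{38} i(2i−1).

37247

Σ i(2i−1) = 2Σi² − Σi over i = 5..38.
Σi = 741 − 10 = 731 and Σi² = 19019 − 30 = 18989.
2·18989 − 1·731 = 37247.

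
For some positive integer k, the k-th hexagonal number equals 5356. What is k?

Set n(2n−1) = 5356, giving 2n² − n − 5356 = 0.
The discriminant is 1 + 8·5356 = 42849, and √42849 = 207.
So n = (1 + 207) / 4 = 208/4 = 52.
Check: 52·(2·52 − 1) = 5356. ✓

52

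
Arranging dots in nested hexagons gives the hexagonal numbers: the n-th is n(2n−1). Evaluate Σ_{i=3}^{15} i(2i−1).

Σ i(2i−1) = 2Σi² − Σi over i = 3..15.
Σi = 120 − 3 = 117 and Σi² = 1240 − 5 = 1235.
2·1235 − 1·117 = 2353.

2353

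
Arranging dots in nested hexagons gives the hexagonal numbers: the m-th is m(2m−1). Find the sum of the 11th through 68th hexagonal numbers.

Σ i(2i−1) = 2Σi² − Σi over i = 11..68.
Σi = 2346 − 55 = 2291 and Σi² = 107134 − 385 = 106749.
2·106749 − 1·2291 = 211207.

211207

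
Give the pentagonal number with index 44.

The 44th pentagonal number is n(3n−1)/2 with n = 44.
44·(3·44 − 1)/2 = 44·131/2 = 2882.

2882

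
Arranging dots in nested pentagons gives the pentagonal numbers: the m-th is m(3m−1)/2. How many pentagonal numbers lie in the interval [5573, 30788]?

82

The n-th pentagonal number is n(3n−1)/2.
Smallest index with value ≥ 5573: n = 62 (giving 5735).
Largest index with value ≤ 30788: n = 143 (giving 30602).
Indices 62 through 143: 82 terms.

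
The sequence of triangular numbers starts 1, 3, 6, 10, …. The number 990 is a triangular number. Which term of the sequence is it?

44

Set n(n+1)/2 = 990, giving n² + n − 1980 = 0.
So n = (-1 + 89) / 2 = 88/2 = 44.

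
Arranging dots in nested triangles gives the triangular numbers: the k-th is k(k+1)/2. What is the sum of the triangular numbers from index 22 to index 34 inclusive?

Σ i(i+1)/2 = (Σi² + Σi) / 2 over i = 22..34.
Σi = 595 − 231 = 364 and Σi² = 13685 − 3311 = 10374.
(1·10374 + 1·364) / 2 = 10738/2 = 5369.

5369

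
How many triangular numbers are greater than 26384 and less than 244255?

469

The n-th triangular number is n(n+1)/2.
Smallest index with value > 26384: n = 230 (giving 26565).
Largest index with value < 244255: n = 698 (giving 243951).
Indices 230 through 698: 469 terms.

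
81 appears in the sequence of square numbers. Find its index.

9

We need n² = 81, so n = √81 = 9.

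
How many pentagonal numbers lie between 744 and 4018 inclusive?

The n-th pentagonal number is n(3n−1)/2.
Smallest index with value ≥ 744: n = 23 (giving 782).
Largest index with value ≤ 4018: n = 51 (giving 3876).
Indices 23 through 51: 29 terms.

29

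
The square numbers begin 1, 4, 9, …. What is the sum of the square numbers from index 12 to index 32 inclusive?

Σ_{i=12}^{32} i² = 11440 − 506 = 10934.

10934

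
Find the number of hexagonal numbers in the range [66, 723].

14

The n-th hexagonal number is n(2n−1).
Smallest index with value ≥ 66: n = 6 (giving 66).
Largest index with value ≤ 723: n = 19 (giving 703).
Indices 6 through 19: 14 terms.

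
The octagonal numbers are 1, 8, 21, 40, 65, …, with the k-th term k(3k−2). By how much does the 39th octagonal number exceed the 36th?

39·(3·39 − 2) = 4485 and 36·(3·36 − 2) = 3816.
Difference: 4485 − 3816 = 669.

669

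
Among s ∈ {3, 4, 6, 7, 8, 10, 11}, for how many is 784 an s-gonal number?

1

s = 3: P(3, 39) = 780 and P(3, 40) = 820; 784 is not s-gonal.
s = 4: P(4, 28) = 784. ✓
s = 6: P(6, 20) = 780 and P(6, 21) = 861; 784 is not s-gonal.
s = 7: P(7, 18) = 783 and P(7, 19) = 874; 784 is not s-gonal.
s = 8: P(8, 16) = 736 and P(8, 17) = 833; 784 is not s-gonal.
s = 10: P(10, 14) = 742 and P(10, 15) = 855; 784 is not s-gonal.
s = 11: P(11, 13) = 715 and P(11, 14) = 833; 784 is not s-gonal.
Hits: s ∈ {4} → 1.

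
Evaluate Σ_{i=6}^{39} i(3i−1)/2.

30345

Σ i(3i−1)/2 = (3Σi² − Σi) / 2 over i = 6..39.
Σi = 780 − 15 = 765 and Σi² = 20540 − 55 = 20485.
(3·20485 − 1·765) / 2 = 60690/2 = 30345.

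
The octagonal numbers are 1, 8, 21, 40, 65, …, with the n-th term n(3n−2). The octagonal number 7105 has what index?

Set n(3n−2) = 7105, giving 3n² − 2n − 7105 = 0.
The discriminant is 4 + 12·7105 = 85264, and √85264 = 292.
So n = (2 + 292) / 6 = 294/6 = 49.
Check: 49·(3·49 − 2) = 7105. ✓

49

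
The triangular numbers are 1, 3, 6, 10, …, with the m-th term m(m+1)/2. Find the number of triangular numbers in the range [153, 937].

26

The n-th triangular number is n(n+1)/2.
Smallest index with value ≥ 153: n = 17 (giving 153).
Largest index with value ≤ 937: n = 42 (giving 903).
Indices 17 through 42: 26 terms.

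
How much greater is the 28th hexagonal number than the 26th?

28·(2·28 − 1) = 1540 and 26·(2·26 − 1) = 1326.
Difference: 1540 − 1326 = 214.

214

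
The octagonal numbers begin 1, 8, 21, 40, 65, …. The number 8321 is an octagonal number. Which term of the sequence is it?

53

Set n(3n−2) = 8321, giving 3n² − 2n − 8321 = 0.
So n = (2 + 316) / 6 = 318/6 = 53.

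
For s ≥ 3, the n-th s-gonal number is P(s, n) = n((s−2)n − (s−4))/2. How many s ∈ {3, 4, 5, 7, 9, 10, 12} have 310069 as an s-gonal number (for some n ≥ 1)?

s = 3: P(3, 786) = 309291 and P(3, 787) = 310078; 310069 is not s-gonal.
s = 4: P(4, 556) = 309136 and P(4, 557) = 310249; 310069 is not s-gonal.
s = 5: P(5, 454) = 308947 and P(5, 455) = 310310; 310069 is not s-gonal.
s = 7: P(7, 352) = 309232 and P(7, 353) = 310993; 310069 is not s-gonal.
s = 9: P(9, 298) = 310069. ✓
s = 10: P(10, 278) = 308302 and P(10, 279) = 310527; 310069 is not s-gonal.
s = 12: P(12, 249) = 309009 and P(12, 250) = 311500; 310069 is not s-gonal.
Hits: s ∈ {9} → 1.

1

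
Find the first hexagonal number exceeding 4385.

4560

Solve n(2n−1) > 4385 for integer n.
The largest n with value ≤ 4385 is 47 (since 4371 ≤ 4385 < 4560), so the first above is n = 48, value 4560.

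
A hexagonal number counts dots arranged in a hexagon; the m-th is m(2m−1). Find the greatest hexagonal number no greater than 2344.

2278

Solve n(2n−1) ≤ 2344 for integer n.
n = 34 gives 2278 ≤ 2344, while n = 35 gives 2415 > 2344; so the answer is 2278.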